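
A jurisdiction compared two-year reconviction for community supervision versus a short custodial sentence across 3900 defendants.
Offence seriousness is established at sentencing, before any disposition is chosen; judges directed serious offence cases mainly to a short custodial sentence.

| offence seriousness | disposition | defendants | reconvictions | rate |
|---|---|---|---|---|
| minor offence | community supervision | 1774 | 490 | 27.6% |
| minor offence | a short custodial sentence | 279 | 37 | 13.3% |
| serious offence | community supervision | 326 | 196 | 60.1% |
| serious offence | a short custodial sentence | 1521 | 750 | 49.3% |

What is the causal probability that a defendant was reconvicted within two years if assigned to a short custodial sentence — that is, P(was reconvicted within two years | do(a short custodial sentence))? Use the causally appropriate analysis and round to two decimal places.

0.30

The offence seriousness-specific comparison favours a short custodial sentence throughout, but the pooled figures favour community supervision. The question is whether to condition on offence seriousness.
Offence seriousness is set before the disposition has any effect — it is not caused by the disposition — and it independently drives the outcome. That makes it a confounder, so the causal comparison is within offence seriousness levels.
Standardising a short custodial sentence to the population offence seriousness mix: 0.526·37/279 + 0.474·750/1521 = 0.303.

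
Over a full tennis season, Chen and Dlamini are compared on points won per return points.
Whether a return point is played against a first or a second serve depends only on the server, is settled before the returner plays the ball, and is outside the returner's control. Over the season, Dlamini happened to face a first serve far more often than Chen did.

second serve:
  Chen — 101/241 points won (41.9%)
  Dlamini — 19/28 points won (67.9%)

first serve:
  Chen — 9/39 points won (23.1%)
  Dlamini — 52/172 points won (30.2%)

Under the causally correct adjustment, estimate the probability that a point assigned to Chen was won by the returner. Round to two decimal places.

0.34

Since serve type is a pre-existing factor (not a product of the player) and it affects the outcome on its own, it is a confounder. The stratified rates, not the pooled rate, identify the causal effect.
Standardising Chen to the population serve type mix: 0.560·101/241 + 0.440·9/39 = 0.336.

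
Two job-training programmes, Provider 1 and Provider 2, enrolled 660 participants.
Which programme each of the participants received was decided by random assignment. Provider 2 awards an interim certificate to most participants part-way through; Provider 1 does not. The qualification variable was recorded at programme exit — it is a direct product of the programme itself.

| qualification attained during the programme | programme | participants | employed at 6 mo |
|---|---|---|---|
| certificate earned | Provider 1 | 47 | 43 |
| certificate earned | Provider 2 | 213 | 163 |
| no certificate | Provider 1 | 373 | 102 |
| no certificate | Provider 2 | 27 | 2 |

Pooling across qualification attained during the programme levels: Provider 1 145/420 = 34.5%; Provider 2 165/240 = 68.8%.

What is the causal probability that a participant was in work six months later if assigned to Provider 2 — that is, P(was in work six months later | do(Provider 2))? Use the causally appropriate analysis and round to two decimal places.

0.69

The stratified and pooled comparisons disagree (Provider 1 wins within each qualification attained during the programme; Provider 2 wins overall), so the answer turns on the causal role of qualification attained during the programme.
Because the programme influences qualification attained during the programme, qualification attained during the programme is a post-treatment mediator, not a confounder. Stratifying on it would bias the estimate; the causal effect is the crude pooled difference.
So P(outcome | do(Provider 2)) is just the pooled rate for Provider 2: 165/240 = 0.688.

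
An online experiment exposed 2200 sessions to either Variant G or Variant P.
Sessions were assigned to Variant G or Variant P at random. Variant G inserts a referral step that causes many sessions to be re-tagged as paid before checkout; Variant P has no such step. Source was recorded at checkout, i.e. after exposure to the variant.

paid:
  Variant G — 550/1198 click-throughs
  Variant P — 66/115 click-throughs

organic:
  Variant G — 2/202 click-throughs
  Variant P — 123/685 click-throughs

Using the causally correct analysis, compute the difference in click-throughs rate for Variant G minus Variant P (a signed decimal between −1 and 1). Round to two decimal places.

Variant P is higher inside every traffic source stratum but Variant G is higher in aggregate. Whether to stratify depends on how traffic source relates to the variant.
Traffic source here is a post-treatment variable shaped by the variant; conditioning on it would introduce bias rather than remove it. The overall comparison is the causal one.
The causal difference is the pooled difference: 0.394 − 0.236 = +0.158.

+0.16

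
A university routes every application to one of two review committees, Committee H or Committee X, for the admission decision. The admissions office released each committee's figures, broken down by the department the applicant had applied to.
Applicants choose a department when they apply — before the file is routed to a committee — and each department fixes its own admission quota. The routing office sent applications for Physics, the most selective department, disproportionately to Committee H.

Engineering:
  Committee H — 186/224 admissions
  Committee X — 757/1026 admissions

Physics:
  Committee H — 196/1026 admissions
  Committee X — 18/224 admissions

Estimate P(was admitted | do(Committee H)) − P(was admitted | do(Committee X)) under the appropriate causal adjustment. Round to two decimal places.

Since department is a pre-existing factor (not a product of the review committee) and it affects the outcome on its own, it is a confounder. The stratified rates, not the pooled rate, identify the causal effect.
Adjusting over the population distribution of department: 0.500·(0.830−0.738) + 0.500·(0.191−0.080) = +0.102.

+0.10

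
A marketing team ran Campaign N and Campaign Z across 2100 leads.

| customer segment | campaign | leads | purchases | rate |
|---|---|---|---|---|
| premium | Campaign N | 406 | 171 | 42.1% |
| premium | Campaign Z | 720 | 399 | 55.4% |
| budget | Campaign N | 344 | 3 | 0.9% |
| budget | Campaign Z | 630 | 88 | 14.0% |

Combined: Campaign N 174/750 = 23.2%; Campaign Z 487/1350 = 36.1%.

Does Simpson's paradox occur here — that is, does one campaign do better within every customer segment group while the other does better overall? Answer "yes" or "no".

no

Within each customer segment level (premium 42.1% vs 55.4%; budget 0.9% vs 14.0%), Campaign Z has the higher rate every time. Pooled: 23.2% vs 36.1% — Campaign Z has the higher rate overall. They agree.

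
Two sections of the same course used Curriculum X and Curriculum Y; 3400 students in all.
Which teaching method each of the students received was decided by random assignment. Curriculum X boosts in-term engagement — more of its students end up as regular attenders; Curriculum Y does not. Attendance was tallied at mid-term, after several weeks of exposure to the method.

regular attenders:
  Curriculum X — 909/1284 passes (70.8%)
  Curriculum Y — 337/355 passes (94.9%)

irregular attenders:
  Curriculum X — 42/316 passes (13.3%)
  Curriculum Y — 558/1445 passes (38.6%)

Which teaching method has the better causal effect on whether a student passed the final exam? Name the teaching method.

Curriculum X

The stratified and pooled comparisons disagree (Curriculum Y wins within each mid-term attendance; Curriculum X wins overall), so the answer turns on the causal role of mid-term attendance.
Mid-term attendance here is a post-treatment variable shaped by the teaching method; conditioning on it would introduce bias rather than remove it. The overall comparison is the causal one.
Pooled: Curriculum X 59.4% vs Curriculum Y 49.7%; Curriculum X is higher overall.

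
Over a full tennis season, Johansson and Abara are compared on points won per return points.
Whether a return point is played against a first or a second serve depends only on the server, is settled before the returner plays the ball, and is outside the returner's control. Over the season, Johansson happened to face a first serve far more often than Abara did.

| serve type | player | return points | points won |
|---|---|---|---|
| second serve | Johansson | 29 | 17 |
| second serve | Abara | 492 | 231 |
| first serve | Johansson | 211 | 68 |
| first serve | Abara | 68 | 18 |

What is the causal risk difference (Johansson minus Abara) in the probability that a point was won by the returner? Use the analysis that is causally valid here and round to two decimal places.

+0.10

Since serve type is a pre-existing factor (not a product of the player) and it affects the outcome on its own, it is a confounder. The stratified rates, not the pooled rate, identify the causal effect.
Adjusting over the population distribution of serve type: 0.651·(0.586−0.470) + 0.349·(0.322−0.265) = +0.096.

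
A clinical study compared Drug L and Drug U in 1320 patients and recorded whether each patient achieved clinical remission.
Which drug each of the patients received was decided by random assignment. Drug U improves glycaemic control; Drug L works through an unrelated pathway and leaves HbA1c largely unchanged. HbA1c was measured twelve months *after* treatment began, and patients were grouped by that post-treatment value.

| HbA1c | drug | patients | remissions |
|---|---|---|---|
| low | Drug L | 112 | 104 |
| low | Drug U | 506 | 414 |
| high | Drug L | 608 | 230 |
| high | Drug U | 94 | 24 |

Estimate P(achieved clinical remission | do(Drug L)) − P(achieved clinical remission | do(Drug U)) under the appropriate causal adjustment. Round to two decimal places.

-0.27

The stratified and pooled comparisons disagree (Drug L wins within each HbA1c; Drug U wins overall), so the answer turns on the causal role of HbA1c.
The distribution of HbA1c is itself part of what the drug does — it is an intermediate outcome. Holding it fixed would remove that part of the effect; the total effect is the pooled difference.
The causal difference is the pooled difference: 0.464 − 0.730 = -0.266.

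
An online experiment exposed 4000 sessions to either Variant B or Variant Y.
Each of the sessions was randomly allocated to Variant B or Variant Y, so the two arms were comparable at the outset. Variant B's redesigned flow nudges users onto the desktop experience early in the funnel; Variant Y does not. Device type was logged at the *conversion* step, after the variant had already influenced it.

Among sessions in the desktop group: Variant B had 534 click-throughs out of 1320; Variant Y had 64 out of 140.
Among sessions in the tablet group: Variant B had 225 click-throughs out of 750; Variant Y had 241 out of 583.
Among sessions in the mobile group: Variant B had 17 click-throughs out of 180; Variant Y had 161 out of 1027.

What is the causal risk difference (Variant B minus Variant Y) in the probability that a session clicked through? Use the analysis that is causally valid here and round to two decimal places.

Because the variant influences device type, device type is a post-treatment mediator, not a confounder. Stratifying on it would bias the estimate; the causal effect is the crude pooled difference.
The causal difference is the pooled difference: 0.345 − 0.266 = +0.079.

+0.08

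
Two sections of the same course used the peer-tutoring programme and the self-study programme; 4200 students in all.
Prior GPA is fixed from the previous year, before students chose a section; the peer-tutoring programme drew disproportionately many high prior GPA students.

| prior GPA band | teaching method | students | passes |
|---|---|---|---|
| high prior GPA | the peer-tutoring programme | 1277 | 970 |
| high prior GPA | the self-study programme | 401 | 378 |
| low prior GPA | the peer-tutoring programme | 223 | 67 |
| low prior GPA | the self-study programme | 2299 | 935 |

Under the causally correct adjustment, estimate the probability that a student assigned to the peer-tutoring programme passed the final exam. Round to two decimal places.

Within every prior GPA band level the self-study programme has the higher rate, yet pooled the peer-tutoring programme does — Simpson's reversal.
Prior GPA band is set before the teaching method has any effect — it is not caused by the teaching method — and it independently drives the outcome. That makes it a confounder, so the causal comparison is within prior GPA band levels.
Standardising the peer-tutoring programme to the population prior GPA band mix: 0.400·970/1277 + 0.600·67/223 = 0.484.

0.48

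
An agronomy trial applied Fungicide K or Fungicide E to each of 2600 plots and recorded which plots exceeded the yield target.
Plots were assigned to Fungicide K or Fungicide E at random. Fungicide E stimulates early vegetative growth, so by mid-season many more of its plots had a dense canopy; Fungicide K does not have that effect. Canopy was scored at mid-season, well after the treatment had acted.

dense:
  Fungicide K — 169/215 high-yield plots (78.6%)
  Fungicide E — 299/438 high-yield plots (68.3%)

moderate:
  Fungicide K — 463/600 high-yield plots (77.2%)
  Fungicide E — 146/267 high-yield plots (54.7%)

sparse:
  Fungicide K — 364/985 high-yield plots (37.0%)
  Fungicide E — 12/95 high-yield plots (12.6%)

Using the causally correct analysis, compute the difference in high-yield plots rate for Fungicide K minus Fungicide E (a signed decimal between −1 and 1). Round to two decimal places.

-0.02

The stratified and pooled comparisons disagree (Fungicide K wins within each mid-season canopy; Fungicide E wins overall), so the answer turns on the causal role of mid-season canopy.
Mid-season canopy here is a post-treatment variable shaped by the fungicide; conditioning on it would introduce bias rather than remove it. The overall comparison is the causal one.
The causal difference is the pooled difference: 0.553 − 0.571 = -0.018.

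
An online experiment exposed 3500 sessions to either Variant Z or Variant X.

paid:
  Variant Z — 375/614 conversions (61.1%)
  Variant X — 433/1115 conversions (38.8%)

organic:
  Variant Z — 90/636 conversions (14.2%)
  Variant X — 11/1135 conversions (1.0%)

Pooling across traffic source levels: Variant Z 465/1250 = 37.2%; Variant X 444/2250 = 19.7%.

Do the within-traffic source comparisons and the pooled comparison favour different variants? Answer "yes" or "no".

no

Within each traffic source level (paid 61.1% vs 38.8%; organic 14.2% vs 1.0%), Variant Z has the higher rate every time. Pooled: 37.2% vs 19.7% — Variant Z has the higher rate overall. They agree.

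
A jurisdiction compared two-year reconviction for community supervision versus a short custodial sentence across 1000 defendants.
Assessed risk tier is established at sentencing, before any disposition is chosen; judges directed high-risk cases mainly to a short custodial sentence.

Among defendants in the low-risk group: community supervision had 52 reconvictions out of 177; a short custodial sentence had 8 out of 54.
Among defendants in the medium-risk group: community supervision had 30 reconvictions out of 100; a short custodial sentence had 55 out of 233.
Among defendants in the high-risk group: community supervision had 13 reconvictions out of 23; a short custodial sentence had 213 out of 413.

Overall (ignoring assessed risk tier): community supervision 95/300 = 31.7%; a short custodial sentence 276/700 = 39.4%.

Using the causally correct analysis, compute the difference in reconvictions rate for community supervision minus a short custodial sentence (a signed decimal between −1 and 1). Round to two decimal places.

a short custodial sentence is lower inside every assessed risk tier stratum but community supervision is lower in aggregate. Whether to stratify depends on how assessed risk tier relates to the disposition.
Assessed risk tier differs across dispositions for reasons unrelated to any effect of the disposition itself, and it separately predicts the outcome — a classic confounder. We must compare within assessed risk tier levels.
Adjusting over the population distribution of assessed risk tier: 0.231·(0.294−0.148) + 0.333·(0.300−0.236) + 0.436·(0.565−0.516) = +0.077.

+0.08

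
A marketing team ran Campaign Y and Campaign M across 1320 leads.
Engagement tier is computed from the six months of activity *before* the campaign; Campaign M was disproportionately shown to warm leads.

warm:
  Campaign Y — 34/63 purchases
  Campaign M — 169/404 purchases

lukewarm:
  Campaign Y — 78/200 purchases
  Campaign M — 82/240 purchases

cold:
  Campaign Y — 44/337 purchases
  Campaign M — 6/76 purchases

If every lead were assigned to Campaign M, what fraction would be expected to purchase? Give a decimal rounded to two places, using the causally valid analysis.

Since engagement tier is a pre-existing factor (not a product of the campaign) and it affects the outcome on its own, it is a confounder. The stratified rates, not the pooled rate, identify the causal effect.
Standardising Campaign M to the population engagement tier mix: 0.354·169/404 + 0.333·82/240 + 0.313·6/76 = 0.287.

0.29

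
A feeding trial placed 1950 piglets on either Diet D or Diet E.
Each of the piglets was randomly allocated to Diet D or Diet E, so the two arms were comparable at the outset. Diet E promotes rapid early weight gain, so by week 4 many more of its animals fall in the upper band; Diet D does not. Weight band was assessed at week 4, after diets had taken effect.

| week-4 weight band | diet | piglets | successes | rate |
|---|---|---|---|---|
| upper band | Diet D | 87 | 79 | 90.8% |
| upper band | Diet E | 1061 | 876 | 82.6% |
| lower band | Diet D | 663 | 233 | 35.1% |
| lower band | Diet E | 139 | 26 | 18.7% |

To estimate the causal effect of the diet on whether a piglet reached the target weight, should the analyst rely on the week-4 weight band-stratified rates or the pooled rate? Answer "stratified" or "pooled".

pooled

Stratifying would compare diets among piglets the diets themselves sorted into week-4 weight band groups — a form of selection on an intermediate. The unconditioned pooled rates give the total causal effect.
Pooled: Diet D 41.6% vs Diet E 75.2%; Diet E is higher overall.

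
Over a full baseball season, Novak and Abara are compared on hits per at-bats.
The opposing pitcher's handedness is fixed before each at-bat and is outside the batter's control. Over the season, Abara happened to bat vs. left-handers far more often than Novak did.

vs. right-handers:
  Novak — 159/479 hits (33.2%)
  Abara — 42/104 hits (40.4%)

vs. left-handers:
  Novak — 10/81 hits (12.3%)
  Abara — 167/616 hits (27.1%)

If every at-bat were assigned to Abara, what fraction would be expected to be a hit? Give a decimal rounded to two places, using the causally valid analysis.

0.33

Pitcher handedness is set before the player has any effect — it is not caused by the player — and it independently drives the outcome. That makes it a confounder, so the causal comparison is within pitcher handedness levels.
Standardising Abara to the population pitcher handedness mix: 0.455·42/104 + 0.545·167/616 = 0.332.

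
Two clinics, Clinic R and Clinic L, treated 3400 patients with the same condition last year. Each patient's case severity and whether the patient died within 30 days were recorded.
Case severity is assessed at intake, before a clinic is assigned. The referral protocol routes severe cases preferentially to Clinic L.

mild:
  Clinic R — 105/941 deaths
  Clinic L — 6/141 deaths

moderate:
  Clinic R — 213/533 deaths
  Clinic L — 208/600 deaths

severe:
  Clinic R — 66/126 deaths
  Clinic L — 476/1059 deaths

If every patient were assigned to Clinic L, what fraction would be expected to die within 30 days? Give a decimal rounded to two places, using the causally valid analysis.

0.29

Here case severity is a common cause — it drives both which clinic a case falls under and the outcome. The crude comparison mixes populations; the stratum-specific rates are the causally relevant ones.
Standardising Clinic L to the population case severity mix: 0.318·6/141 + 0.333·208/600 + 0.349·476/1059 = 0.286.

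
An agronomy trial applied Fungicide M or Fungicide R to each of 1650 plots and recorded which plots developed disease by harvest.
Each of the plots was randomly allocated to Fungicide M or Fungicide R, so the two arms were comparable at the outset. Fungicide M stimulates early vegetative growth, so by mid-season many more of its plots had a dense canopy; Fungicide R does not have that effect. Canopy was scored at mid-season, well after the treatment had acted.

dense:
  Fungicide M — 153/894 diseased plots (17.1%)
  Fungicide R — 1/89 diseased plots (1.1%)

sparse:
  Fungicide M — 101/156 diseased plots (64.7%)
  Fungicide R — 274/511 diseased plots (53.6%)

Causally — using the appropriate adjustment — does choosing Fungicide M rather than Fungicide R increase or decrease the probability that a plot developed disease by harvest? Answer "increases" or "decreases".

decreases

The distribution of mid-season canopy is itself part of what the fungicide does — it is an intermediate outcome. Holding it fixed would remove that part of the effect; the total effect is the pooled difference.
Pooled: Fungicide M 24.2% vs Fungicide R 45.8%; Fungicide M is lower overall.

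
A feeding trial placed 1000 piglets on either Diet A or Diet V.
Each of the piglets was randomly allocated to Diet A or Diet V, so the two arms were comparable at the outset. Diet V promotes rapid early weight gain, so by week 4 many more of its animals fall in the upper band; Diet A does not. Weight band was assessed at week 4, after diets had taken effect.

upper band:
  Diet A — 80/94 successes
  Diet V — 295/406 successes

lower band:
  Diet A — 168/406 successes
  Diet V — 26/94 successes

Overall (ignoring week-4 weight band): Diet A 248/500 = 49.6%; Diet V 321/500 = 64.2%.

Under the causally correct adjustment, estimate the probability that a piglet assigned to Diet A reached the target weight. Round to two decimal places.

Week-4 weight band is recorded after the diet and is itself shifted by it — it sits on the causal path from diet to outcome. Conditioning on a mediator would strip out part of the effect we want; the pooled comparison gives the total causal effect.
So P(outcome | do(Diet A)) is just the pooled rate for Diet A: 248/500 = 0.496.

0.50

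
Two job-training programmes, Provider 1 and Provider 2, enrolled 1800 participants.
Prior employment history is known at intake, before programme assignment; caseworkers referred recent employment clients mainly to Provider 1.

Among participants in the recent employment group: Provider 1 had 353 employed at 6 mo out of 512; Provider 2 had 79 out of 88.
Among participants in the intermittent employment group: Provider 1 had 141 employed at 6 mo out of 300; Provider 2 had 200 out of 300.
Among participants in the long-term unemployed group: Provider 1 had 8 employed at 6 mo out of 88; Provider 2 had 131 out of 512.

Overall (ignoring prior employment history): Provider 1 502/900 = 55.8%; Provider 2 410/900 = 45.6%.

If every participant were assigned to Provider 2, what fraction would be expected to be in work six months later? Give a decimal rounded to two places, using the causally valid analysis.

0.61

Prior employment history is set before the programme has any effect — it is not caused by the programme — and it independently drives the outcome. That makes it a confounder, so the causal comparison is within prior employment history levels.
Standardising Provider 2 to the population prior employment history mix: 0.333·79/88 + 0.333·200/300 + 0.333·131/512 = 0.607.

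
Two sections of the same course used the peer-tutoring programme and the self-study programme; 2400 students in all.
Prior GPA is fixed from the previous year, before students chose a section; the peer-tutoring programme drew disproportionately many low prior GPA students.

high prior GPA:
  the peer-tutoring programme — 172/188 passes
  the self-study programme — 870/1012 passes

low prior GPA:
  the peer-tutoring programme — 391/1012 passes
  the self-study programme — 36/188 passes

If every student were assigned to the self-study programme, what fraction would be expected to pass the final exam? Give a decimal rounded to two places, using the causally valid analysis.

Nothing the teaching method does changes prior GPA band; the imbalance is an allocation artefact. With prior GPA band also predicting the outcome, the pooled figure is confounded, and the within-stratum comparison is the causal one.
Standardising the self-study programme to the population prior GPA band mix: 0.500·870/1012 + 0.500·36/188 = 0.526.

0.53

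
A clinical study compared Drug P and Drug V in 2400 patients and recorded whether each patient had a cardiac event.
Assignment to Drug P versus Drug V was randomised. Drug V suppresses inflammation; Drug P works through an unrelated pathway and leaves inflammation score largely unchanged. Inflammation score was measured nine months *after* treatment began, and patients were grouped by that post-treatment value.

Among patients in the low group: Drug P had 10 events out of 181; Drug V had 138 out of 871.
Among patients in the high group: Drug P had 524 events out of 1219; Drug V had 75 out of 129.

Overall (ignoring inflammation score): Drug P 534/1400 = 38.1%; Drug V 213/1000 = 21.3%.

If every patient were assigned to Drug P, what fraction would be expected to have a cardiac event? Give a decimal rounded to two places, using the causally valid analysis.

Inflammation score is recorded after the drug and is itself shifted by it — it sits on the causal path from drug to outcome. Conditioning on a mediator would strip out part of the effect we want; the pooled comparison gives the total causal effect.
So P(outcome | do(Drug P)) is just the pooled rate for Drug P: 534/1400 = 0.381.

0.38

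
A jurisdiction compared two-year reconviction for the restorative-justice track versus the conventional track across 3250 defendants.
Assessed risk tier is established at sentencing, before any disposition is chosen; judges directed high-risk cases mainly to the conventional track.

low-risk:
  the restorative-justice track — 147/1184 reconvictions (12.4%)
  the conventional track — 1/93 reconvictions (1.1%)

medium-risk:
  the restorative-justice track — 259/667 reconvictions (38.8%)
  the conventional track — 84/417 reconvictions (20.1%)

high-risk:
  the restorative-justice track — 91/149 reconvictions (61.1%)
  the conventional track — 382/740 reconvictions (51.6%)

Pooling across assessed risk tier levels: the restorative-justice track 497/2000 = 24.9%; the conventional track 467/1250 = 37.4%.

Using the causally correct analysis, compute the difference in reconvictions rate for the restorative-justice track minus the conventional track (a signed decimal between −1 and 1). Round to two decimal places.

Within every assessed risk tier level the conventional track has the lower rate, yet pooled the restorative-justice track does — Simpson's reversal.
Assessed risk tier is set before the disposition has any effect — it is not caused by the disposition — and it independently drives the outcome. That makes it a confounder, so the causal comparison is within assessed risk tier levels.
Adjusting over the population distribution of assessed risk tier: 0.393·(0.124−0.011) + 0.334·(0.388−0.201) + 0.274·(0.611−0.516) = +0.133.

+0.13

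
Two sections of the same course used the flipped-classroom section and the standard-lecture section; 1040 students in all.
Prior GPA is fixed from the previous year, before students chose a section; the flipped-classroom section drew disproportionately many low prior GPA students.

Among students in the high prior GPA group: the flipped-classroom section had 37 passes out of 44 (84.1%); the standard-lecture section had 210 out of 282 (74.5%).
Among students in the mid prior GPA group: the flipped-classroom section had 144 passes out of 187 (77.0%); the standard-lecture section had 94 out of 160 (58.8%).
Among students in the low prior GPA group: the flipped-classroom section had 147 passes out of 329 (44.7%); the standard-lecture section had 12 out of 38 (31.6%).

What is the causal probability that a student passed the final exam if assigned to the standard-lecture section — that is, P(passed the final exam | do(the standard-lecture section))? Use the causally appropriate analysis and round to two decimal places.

0.54

The prior GPA band-specific comparison favours the flipped-classroom section throughout, but the pooled figures favour the standard-lecture section. The question is whether to condition on prior GPA band.
The imbalance in prior GPA band arose from how students were allocated, not from anything the teaching method did; and prior GPA band independently affects the outcome. The pooled gap is confounded — condition on prior GPA band.
Standardising the standard-lecture section to the population prior GPA band mix: 0.313·210/282 + 0.334·94/160 + 0.353·12/38 = 0.541.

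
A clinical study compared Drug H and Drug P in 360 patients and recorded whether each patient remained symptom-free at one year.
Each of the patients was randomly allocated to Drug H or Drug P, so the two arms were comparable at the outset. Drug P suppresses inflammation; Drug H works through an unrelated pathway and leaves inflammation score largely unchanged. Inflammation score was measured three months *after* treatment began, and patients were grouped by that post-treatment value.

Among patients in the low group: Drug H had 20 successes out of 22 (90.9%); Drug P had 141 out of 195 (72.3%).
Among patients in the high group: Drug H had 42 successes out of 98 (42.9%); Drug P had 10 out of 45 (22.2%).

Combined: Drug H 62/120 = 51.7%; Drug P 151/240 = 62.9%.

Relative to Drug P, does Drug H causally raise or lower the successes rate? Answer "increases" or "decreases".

decreases

Drug H is higher inside every inflammation score stratum but Drug P is higher in aggregate. Whether to stratify depends on how inflammation score relates to the drug.
Stratifying would compare drugs among patients the drugs themselves sorted into inflammation score groups — a form of selection on an intermediate. The unconditioned pooled rates give the total causal effect.
Pooled: Drug H 51.7% vs Drug P 62.9%; Drug P is higher overall.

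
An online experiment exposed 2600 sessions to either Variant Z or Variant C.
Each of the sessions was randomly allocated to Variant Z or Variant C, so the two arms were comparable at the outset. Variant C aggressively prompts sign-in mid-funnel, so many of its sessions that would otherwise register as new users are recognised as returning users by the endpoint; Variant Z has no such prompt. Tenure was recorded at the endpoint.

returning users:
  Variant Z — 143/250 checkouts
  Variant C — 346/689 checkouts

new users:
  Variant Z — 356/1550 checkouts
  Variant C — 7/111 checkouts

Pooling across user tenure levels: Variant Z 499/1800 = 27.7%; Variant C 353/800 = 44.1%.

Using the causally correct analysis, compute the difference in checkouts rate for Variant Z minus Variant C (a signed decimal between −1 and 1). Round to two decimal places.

-0.16

The user tenure-specific comparison favours Variant Z throughout, but the pooled figures favour Variant C. The question is whether to condition on user tenure.
The distribution of user tenure is itself part of what the variant does — it is an intermediate outcome. Holding it fixed would remove that part of the effect; the total effect is the pooled difference.
The causal difference is the pooled difference: 0.277 − 0.441 = -0.164.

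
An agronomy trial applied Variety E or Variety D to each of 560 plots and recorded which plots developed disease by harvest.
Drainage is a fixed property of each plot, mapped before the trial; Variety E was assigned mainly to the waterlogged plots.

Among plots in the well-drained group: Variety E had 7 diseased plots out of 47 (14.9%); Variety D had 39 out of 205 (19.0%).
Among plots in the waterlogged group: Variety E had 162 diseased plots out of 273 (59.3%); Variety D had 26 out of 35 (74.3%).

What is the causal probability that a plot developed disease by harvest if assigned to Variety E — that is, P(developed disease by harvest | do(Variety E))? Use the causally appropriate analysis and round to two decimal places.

Within every field drainage level Variety E has the lower rate, yet pooled Variety D does — Simpson's reversal.
Field drainage satisfies the back-door criterion: it is not a descendant of the variety, and it blocks the spurious path from variety to outcome. Adjusting for it (i.e., using the within-field drainage rates) gives the causal effect.
Standardising Variety E to the population field drainage mix: 0.450·7/47 + 0.550·162/273 = 0.393.

0.39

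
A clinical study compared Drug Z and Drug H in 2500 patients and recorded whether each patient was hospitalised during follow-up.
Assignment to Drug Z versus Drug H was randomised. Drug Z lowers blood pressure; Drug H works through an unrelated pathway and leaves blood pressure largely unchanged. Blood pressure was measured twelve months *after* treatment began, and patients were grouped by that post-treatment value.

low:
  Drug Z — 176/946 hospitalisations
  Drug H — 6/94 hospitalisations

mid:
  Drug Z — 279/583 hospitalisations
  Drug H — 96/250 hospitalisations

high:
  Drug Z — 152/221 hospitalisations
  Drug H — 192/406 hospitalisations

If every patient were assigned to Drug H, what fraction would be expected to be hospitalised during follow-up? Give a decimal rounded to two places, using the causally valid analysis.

0.39

Blood pressure is downstream of the drug. One should not condition on a consequence of treatment, so the overall rates are the right comparison.
So P(outcome | do(Drug H)) is just the pooled rate for Drug H: 294/750 = 0.392.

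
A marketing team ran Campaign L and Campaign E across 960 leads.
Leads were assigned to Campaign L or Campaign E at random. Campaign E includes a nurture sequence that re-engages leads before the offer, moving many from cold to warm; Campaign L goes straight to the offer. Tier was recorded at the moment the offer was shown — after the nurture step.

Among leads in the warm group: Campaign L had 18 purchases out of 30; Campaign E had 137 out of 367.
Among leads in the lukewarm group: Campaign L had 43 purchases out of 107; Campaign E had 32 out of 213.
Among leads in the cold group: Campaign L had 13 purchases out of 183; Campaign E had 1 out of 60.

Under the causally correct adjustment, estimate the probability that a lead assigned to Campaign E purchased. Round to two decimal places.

0.27

Within every engagement tier level Campaign L has the higher rate, yet pooled Campaign E does — Simpson's reversal.
Because the campaign influences engagement tier, engagement tier is a post-treatment mediator, not a confounder. Stratifying on it would bias the estimate; the causal effect is the crude pooled difference.
So P(outcome | do(Campaign E)) is just the pooled rate for Campaign E: 170/640 = 0.266.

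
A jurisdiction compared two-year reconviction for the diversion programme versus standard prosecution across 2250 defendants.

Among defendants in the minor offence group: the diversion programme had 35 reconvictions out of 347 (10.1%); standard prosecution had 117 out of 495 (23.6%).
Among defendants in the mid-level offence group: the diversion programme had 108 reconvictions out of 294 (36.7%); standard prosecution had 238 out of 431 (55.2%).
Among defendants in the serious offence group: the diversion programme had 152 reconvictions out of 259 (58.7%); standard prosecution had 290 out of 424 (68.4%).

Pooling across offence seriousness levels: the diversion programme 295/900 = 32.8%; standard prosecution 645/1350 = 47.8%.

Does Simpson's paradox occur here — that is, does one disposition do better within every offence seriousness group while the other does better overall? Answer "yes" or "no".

no

Within each offence seriousness level (minor offence 10.1% vs 23.6%; mid-level offence 36.7% vs 55.2%; serious offence 58.7% vs 68.4%), the diversion programme has the lower rate every time. Pooled: 32.8% vs 47.8% — the diversion programme has the lower rate overall. They agree.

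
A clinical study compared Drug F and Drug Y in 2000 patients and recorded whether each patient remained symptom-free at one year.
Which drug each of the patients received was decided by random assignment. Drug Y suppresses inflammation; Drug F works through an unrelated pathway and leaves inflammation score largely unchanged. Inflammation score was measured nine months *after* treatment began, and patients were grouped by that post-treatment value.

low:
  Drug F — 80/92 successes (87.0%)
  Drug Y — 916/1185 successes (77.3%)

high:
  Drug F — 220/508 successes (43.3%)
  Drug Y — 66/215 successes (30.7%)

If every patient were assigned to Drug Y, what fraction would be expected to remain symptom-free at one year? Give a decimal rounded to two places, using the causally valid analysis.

0.70

Stratifying would compare drugs among patients the drugs themselves sorted into inflammation score groups — a form of selection on an intermediate. The unconditioned pooled rates give the total causal effect.
So P(outcome | do(Drug Y)) is just the pooled rate for Drug Y: 982/1400 = 0.701.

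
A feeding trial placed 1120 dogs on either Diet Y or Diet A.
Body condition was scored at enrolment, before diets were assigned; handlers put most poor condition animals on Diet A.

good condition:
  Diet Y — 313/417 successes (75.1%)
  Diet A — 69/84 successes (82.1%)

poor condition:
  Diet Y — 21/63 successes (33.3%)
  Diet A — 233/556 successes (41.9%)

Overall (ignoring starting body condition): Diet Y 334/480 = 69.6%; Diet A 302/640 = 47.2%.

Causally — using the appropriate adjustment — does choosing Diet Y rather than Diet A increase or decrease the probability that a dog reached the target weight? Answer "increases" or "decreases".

decreases

The starting body condition-specific comparison favours Diet A throughout, but the pooled figures favour Diet Y. The question is whether to condition on starting body condition.
Starting body condition differs across diets for reasons unrelated to any effect of the diet itself, and it separately predicts the outcome — a classic confounder. We must compare within starting body condition levels.
Within each level — good condition: 75.1% vs 82.1%; poor condition: 33.3% vs 41.9% — Diet A is higher every time.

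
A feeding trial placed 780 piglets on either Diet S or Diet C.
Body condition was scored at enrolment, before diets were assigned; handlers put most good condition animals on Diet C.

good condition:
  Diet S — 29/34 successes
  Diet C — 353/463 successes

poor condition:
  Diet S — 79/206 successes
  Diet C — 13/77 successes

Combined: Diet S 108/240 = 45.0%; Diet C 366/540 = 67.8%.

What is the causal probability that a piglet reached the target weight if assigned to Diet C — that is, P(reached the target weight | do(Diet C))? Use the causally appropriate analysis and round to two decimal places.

The stratified and pooled comparisons disagree (Diet S wins within each starting body condition; Diet C wins overall), so the answer turns on the causal role of starting body condition.
The imbalance in starting body condition arose from how piglets were allocated, not from anything the diet did; and starting body condition independently affects the outcome. The pooled gap is confounded — condition on starting body condition.
Standardising Diet C to the population starting body condition mix: 0.637·353/463 + 0.363·13/77 = 0.547.

0.55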